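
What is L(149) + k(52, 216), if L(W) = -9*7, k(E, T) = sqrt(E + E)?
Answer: -63 + 2*sqrt(26) ≈ -52.802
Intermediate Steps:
k(E, T) = sqrt(2)*sqrt(E) (k(E, T) = sqrt(2*E) = sqrt(2)*sqrt(E))
L(W) = -63
L(149) + k(52, 216) = -63 + sqrt(2)*sqrt(52) = -63 + sqrt(2)*(2*sqrt(13)) = -63 + 2*sqrt(26)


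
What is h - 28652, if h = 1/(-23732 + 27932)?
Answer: -120338399/4200 ≈ -28652.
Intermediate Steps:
h = 1/4200 ≈ 0.00023810
h - 28652 = 1/4200 - 28652 = -120338399/4200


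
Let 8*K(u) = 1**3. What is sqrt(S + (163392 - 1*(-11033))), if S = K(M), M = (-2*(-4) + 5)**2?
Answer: sqrt(2790802)/4 ≈ 417.64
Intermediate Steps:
M = 169 (M = (8 + 5)**2 = 13**2 = 169)
K(u) = 1/8 (K(u) = (1/8)*1**3 = (1/8)*1 = 1/8)
S = 1/8 ≈ 0.12500
sqrt(S + (163392 - 1*(-11033))) = sqrt(1/8 + (163392 - 1*(-11033))) = sqrt(1/8 + (163392 + 11033)) = sqrt(1/8 + 174425) = sqrt(1395401/8) = sqrt(2790802)/4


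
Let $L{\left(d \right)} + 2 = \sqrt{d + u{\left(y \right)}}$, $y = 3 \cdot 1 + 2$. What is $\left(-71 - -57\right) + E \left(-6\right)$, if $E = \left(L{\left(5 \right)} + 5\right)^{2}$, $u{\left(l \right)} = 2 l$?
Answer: $-158 - 36 \sqrt{15} \approx -297.43$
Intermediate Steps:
$y = 5$ ($y = 3 + 2 = 5$)
$L{\left(d \right)} = -2 + \sqrt{10 + d}$ ($L{\left(d \right)} = -2 + \sqrt{d + 2 \cdot 5} = -2 + \sqrt{d + 10} = -2 + \sqrt{10 + d}$)
$E = \left(3 + \sqrt{15}\right)^{2}$ ($E = \left(\left(-2 + \sqrt{10 + 5}\right) + 5\right)^{2} = \left(\left(-2 + \sqrt{15}\right) + 5\right)^{2} = \left(3 + \sqrt{15}\right)^{2} \approx 47.238$)
$\left(-71 - -57\right) + E \left(-6\right) = \left(-71 - -57\right) + \left(3 + \sqrt{15}\right)^{2} \left(-6\right) = \left(-71 + 57\right) - 6 \left(3 + \sqrt{15}\right)^{2} = -14 - 6 \left(3 + \sqrt{15}\right)^{2}$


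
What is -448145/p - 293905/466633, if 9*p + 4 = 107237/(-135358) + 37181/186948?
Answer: 23812827079637170090645/27119456213722031 ≈ 8.7807e+5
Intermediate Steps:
p = -58117313207/113872083228 (p = -4/9 + (107237/(-135358) + 37181/186948)/9 = -4/9 + (107237*(-1/135358) + 37181*(1/186948))/9 = -4/9 + (-107237/135358 + 37181/186948)/9 = -4/9 + (⅑)*(-7507498439/12652453692) = -4/9 - 7507498439/113872083228 = -58117313207/113872083228 ≈ -0.51037)
-448145/p - 293905/466633 = -448145/(-58117313207/113872083228) - 293905/466633 = -448145*(-113872083228/58117313207) - 293905*1/466633 = 51031204738212060/58117313207 - 293905/466633 = 23812827079637170090645/27119456213722031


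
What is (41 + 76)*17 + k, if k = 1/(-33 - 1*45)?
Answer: 155141/78 ≈ 1989.0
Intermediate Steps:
k = -1/78 (k = 1/(-33 - 45) = 1/(-78) = -1/78 ≈ -0.012821)
(41 + 76)*17 + k = (41 + 76)*17 - 1/78 = 117*17 - 1/78 = 1989 - 1/78 = 155141/78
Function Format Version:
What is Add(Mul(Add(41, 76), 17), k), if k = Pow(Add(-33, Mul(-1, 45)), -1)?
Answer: Rational(155141, 78) ≈ 1989.0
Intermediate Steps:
k = Rational(-1, 78) (k = Pow(Add(-33, -45), -1) = Pow(-78, -1) = Rational(-1, 78) ≈ -0.012821)
Add(Mul(Add(41, 76), 17), k) = Add(Mul(Add(41, 76), 17), Rational(-1, 78)) = Add(Mul(117, 17), Rational(-1, 78)) = Add(1989, Rational(-1, 78)) = Rational(155141, 78)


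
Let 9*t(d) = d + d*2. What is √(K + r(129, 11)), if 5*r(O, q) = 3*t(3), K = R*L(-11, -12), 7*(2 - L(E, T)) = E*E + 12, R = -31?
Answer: √13190/5 ≈ 22.970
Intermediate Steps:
t(d) = d/3 (t(d) = (d + d*2)/9 = (d + 2*d)/9 = (3*d)/9 = d/3)
L(E, T) = 2/7 - E²/7 (L(E, T) = 2 - (E*E + 12)/7 = 2 - (E² + 12)/7 = 2 - (12 + E²)/7 = 2 + (-12/7 - E²/7) = 2/7 - E²/7)
K = 527 (K = -31*(2/7 - ⅐*(-11)²) = -31*(2/7 - ⅐*121) = -31*(2/7 - 121/7) = -31*(-17) = 527)
r(O, q) = ⅗ (r(O, q) = (3*((⅓)*3))/5 = (3*1)/5 = (⅕)*3 = ⅗)
√(K + r(129, 11)) = √(527 + ⅗) = √(2638/5) = √13190/5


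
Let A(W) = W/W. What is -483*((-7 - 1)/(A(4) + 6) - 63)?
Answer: 30981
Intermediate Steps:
A(W) = 1
-483*((-7 - 1)/(A(4) + 6) - 63) = -483*((-7 - 1)/(1 + 6) - 63) = -483*(-8/7 - 63) = -483*(-449/7) = 30981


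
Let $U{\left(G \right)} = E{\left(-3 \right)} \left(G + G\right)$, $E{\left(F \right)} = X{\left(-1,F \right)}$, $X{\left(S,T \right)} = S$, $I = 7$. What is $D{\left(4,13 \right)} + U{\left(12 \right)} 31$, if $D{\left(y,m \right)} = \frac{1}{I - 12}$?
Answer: $- \frac{3721}{5} \approx -744.2$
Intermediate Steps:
$E{\left(F \right)} = -1$
$D{\left(y,m \right)} = - \frac{1}{5}$ ($D{\left(y,m \right)} = \frac{1}{7 - 12} = \frac{1}{-5} = - \frac{1}{5}$)
$U{\left(G \right)} = - 2 G$ ($U{\left(G \right)} = - (G + G) = - 2 G$)
$D{\left(4,13 \right)} + U{\left(12 \right)} 31 = - \frac{1}{5} + \left(-2\right) 12 \cdot 31 = - \frac{1}{5} - 744 = - \frac{3721}{5}$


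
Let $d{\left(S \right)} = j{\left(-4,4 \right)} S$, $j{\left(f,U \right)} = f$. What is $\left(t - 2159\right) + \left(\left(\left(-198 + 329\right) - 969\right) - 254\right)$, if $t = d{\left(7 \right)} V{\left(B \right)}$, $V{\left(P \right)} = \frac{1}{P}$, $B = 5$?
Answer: $- \frac{16283}{5} \approx -3256.6$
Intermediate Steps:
$d{\left(S \right)} = - 4 S$
$t = - \frac{28}{5}$ ($t = \frac{\left(-4\right) 7}{5} = \left(-28\right) \frac{1}{5} = - \frac{28}{5} \approx -5.6$)
$\left(t - 2159\right) + \left(\left(\left(-198 + 329\right) - 969\right) - 254\right) = \left(- \frac{28}{5} - 2159\right) + \left(\left(\left(-198 + 329\right) - 969\right) - 254\right) = - \frac{10823}{5} + \left(\left(131 - 969\right) - 254\right) = - \frac{10823}{5} - 1092 = - \frac{16283}{5}$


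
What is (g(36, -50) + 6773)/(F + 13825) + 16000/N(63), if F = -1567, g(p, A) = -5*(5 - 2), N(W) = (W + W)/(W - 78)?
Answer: -81696347/42903 ≈ -1904.2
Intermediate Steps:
N(W) = 2*W/(-78 + W) (N(W) = (2*W)/(-78 + W) = 2*W/(-78 + W))
g(p, A) = -15 (g(p, A) = -5*3 = -15)
(g(36, -50) + 6773)/(F + 13825) + 16000/N(63) = (-15 + 6773)/(-1567 + 13825) + 16000/((2*63/(-78 + 63))) = 6758/12258 + 16000/((2*63/(-15))) = 6758*(1/12258) + 16000/((2*63*(-1/15))) = 3379/6129 + 16000/(-42/5) = 3379/6129 + 16000*(-5/42) = 3379/6129 - 40000/21 = -81696347/42903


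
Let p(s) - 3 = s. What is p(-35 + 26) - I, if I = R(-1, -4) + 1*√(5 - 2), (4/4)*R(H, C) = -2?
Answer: -4 - √3 ≈ -5.7320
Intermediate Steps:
R(H, C) = -2
p(s) = 3 + s
I = -2 + √3 (I = -2 + 1*√(5 - 2) = -2 + 1*√3 = -2 + √3 ≈ -0.26795)
p(-35 + 26) - I = (3 + (-35 + 26)) - (-2 + √3) = (3 - 9) + (2 - √3) = -6 + (2 - √3) = -4 - √3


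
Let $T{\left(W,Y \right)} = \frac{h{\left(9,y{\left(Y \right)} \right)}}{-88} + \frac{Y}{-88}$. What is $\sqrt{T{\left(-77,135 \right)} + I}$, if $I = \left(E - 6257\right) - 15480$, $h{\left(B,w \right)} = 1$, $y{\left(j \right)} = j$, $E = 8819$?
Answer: $\frac{i \sqrt{1563265}}{11} \approx 113.66 i$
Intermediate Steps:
$T{\left(W,Y \right)} = - \frac{1}{88} - \frac{Y}{88}$ ($T{\left(W,Y \right)} = 1 \frac{1}{-88} + \frac{Y}{-88} = 1 \left(- \frac{1}{88}\right) + Y \left(- \frac{1}{88}\right) = - \frac{1}{88} - \frac{Y}{88}$)
$I = -12918$ ($I = \left(8819 - 6257\right) - 15480 = 2562 - 15480 = -12918$)
$\sqrt{T{\left(-77,135 \right)} + I} = \sqrt{\left(- \frac{1}{88} - \frac{135}{88}\right) - 12918} = \sqrt{- \frac{17}{11} - 12918} = \sqrt{- \frac{142115}{11}} = \frac{i \sqrt{1563265}}{11}$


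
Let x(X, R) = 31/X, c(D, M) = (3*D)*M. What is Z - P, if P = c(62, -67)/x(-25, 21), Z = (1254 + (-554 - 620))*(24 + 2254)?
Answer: 172190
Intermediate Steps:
c(D, M) = 3*D*M
Z = 182240 (Z = (1254 - 1174)*2278 = 80*2278 = 182240)
P = 10050 (P = (3*62*(-67))/((31/(-25))) = -12462/(31*(-1/25)) = -12462/(-31/25) = -12462*(-25/31) = 10050)
Z - P = 182240 - 1*10050 = 182240 - 10050 = 172190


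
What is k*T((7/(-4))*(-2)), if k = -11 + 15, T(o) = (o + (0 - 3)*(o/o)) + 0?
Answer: 2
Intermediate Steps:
T(o) = -3 + o (T(o) = (o - 3*1) + 0 = (o - 3) + 0 = (-3 + o) + 0 = -3 + o)
k = 4
k*T((7/(-4))*(-2)) = 4*(-3 + (7/(-4))*(-2)) = 4*(-3 + (7*(-1/4))*(-2)) = 4*(-3 - 7/4*(-2)) = 4*(-3 + 7/2) = 4*(1/2) = 2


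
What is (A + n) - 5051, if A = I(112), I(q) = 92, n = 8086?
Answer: 3127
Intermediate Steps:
A = 92
(A + n) - 5051 = (92 + 8086) - 5051 = 8178 - 5051 = 3127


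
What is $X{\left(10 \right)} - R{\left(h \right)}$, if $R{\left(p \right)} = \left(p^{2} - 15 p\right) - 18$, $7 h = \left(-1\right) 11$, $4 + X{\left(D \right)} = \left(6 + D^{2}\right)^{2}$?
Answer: $\frac{549974}{49} \approx 11224.0$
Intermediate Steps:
$X{\left(D \right)} = -4 + \left(6 + D^{2}\right)^{2}$
$h = - \frac{11}{7}$ ($h = \frac{\left(-1\right) 11}{7} = \frac{1}{7} \left(-11\right) = - \frac{11}{7} \approx -1.5714$)
$R{\left(p \right)} = -18 + p^{2} - 15 p$
$X{\left(10 \right)} - R{\left(h \right)} = \left(-4 + \left(6 + 10^{2}\right)^{2}\right) - \left(-18 + \left(- \frac{11}{7}\right)^{2} - - \frac{165}{7}\right) = \left(-4 + \left(6 + 100\right)^{2}\right) - \left(-18 + \frac{121}{49} + \frac{165}{7}\right) = \left(-4 + 106^{2}\right) - \frac{394}{49} = \left(-4 + 11236\right) - \frac{394}{49} = 11232 - \frac{394}{49} = \frac{549974}{49}$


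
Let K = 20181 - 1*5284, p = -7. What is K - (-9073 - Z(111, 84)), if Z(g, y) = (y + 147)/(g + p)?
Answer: 2493111/104 ≈ 23972.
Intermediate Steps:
Z(g, y) = (147 + y)/(-7 + g) (Z(g, y) = (y + 147)/(g - 7) = (147 + y)/(-7 + g))
K = 14897 (K = 20181 - 5284 = 14897)
K - (-9073 - Z(111, 84)) = 14897 - (-9073 - (147 + 84)/(-7 + 111)) = 14897 - (-9073 - 231/104) = 14897 - 1*(-943823/104) = 14897 + 943823/104 = 2493111/104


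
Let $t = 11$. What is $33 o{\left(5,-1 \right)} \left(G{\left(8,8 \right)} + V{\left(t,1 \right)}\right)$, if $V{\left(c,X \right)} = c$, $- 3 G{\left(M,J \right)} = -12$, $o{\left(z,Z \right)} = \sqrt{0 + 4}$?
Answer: $990$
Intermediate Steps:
$o{\left(z,Z \right)} = 2$ ($o{\left(z,Z \right)} = \sqrt{4} = 2$)
$G{\left(M,J \right)} = 4$ ($G{\left(M,J \right)} = \left(- \frac{1}{3}\right) \left(-12\right) = 4$)
$33 o{\left(5,-1 \right)} \left(G{\left(8,8 \right)} + V{\left(t,1 \right)}\right) = 33 \cdot 2 \left(4 + 11\right) = 66 \cdot 15 = 990$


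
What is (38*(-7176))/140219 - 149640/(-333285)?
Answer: -4660029928/3115525961 ≈ -1.4957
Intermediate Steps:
(38*(-7176))/140219 - 149640/(-333285) = -272688*1/140219 - 149640*(-1/333285) = -272688/140219 + 9976/22219 = -4660029928/3115525961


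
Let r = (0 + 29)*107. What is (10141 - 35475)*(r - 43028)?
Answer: 1011459950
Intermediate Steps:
r = 3103 (r = 29*107 = 3103)
(10141 - 35475)*(r - 43028) = (10141 - 35475)*(3103 - 43028) = -25334*(-39925) = 1011459950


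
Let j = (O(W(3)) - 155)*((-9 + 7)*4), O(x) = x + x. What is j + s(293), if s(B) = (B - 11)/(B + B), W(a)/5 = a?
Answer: 293141/293 ≈ 1000.5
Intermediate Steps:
W(a) = 5*a
O(x) = 2*x
s(B) = (-11 + B)/(2*B) (s(B) = (-11 + B)/((2*B)) = (-11 + B)*(1/(2*B)) = (-11 + B)/(2*B))
j = 1000 (j = (2*(5*3) - 155)*((-9 + 7)*4) = (2*15 - 155)*(-2*4) = (30 - 155)*(-8) = -125*(-8) = 1000)
j + s(293) = 1000 + (1/2)*(-11 + 293)/293 = 1000 + (1/2)*(1/293)*282 = 1000 + 141/293 = 293141/293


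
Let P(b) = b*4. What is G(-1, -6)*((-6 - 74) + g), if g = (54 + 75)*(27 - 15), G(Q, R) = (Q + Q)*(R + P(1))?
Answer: 5872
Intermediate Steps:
P(b) = 4*b
G(Q, R) = 2*Q*(4 + R) (G(Q, R) = (Q + Q)*(R + 4*1) = (2*Q)*(R + 4) = (2*Q)*(4 + R) = 2*Q*(4 + R))
g = 1548 (g = 129*12 = 1548)
G(-1, -6)*((-6 - 74) + g) = (2*(-1)*(4 - 6))*((-6 - 74) + 1548) = (2*(-1)*(-2))*(-80 + 1548) = 4*1468 = 5872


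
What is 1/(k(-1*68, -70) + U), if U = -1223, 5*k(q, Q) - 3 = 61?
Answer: -5/6051 ≈ -0.00082631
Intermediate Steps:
k(q, Q) = 64/5 (k(q, Q) = ⅗ + (⅕)*61 = ⅗ + 61/5 = 64/5)
1/(k(-1*68, -70) + U) = 1/(64/5 - 1223) = 1/(-6051/5) = -5/6051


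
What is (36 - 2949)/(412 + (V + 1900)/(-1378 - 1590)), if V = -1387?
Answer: -8645784/1222303 ≈ -7.0734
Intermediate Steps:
(36 - 2949)/(412 + (V + 1900)/(-1378 - 1590)) = (36 - 2949)/(412 + (-1387 + 1900)/(-1378 - 1590)) = -2913/(412 + 513/(-2968)) = -2913/(412 + 513*(-1/2968)) = -2913/(412 - 513/2968) = -2913/1222303/2968 = -2913*2968/1222303 = -8645784/1222303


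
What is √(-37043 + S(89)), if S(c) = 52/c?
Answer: 5*I*√11736519/89 ≈ 192.46*I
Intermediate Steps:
√(-37043 + S(89)) = √(-37043 + 52/89) = √(-3296775/89) = 5*I*√11736519/89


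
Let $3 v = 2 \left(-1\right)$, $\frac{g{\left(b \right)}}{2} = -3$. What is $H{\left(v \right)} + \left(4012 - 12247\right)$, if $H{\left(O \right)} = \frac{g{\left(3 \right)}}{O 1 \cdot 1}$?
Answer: $-8226$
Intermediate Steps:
$g{\left(b \right)} = -6$ ($g{\left(b \right)} = 2 \left(-3\right) = -6$)
$v = - \frac{2}{3}$ ($v = \frac{2 \left(-1\right)}{3} = \frac{1}{3} \left(-2\right) = - \frac{2}{3} \approx -0.66667$)
$H{\left(O \right)} = - \frac{6}{O}$ ($H{\left(O \right)} = - \frac{6}{O 1 \cdot 1} = - \frac{6}{O 1} = - \frac{6}{O}$)
$H{\left(v \right)} + \left(4012 - 12247\right) = - \frac{6}{- \frac{2}{3}} + \left(4012 - 12247\right) = \left(-6\right) \left(- \frac{3}{2}\right) - 8235 = 9 - 8235 = -8226$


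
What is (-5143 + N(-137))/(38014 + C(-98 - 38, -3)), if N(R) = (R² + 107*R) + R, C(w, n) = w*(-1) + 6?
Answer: -585/19078 ≈ -0.030664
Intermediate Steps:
C(w, n) = 6 - w (C(w, n) = -w + 6 = 6 - w)
N(R) = R² + 108*R
(-5143 + N(-137))/(38014 + C(-98 - 38, -3)) = (-5143 - 137*(108 - 137))/(38014 + (6 - (-98 - 38))) = (-5143 - 137*(-29))/(38014 + (6 - 1*(-136))) = (-5143 + 3973)/(38014 + (6 + 136)) = -1170/(38014 + 142) = -1170/38156 = -1170*1/38156 = -585/19078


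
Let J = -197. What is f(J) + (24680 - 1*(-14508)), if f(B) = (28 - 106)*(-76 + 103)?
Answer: 37082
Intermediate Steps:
f(B) = -2106 (f(B) = -78*27 = -2106)
f(J) + (24680 - 1*(-14508)) = -2106 + (24680 - 1*(-14508)) = -2106 + (24680 + 14508) = -2106 + 39188 = 37082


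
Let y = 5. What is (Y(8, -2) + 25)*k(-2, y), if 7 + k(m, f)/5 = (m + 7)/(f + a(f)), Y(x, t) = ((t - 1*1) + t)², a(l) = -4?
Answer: -500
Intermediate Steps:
Y(x, t) = (-1 + 2*t)² (Y(x, t) = ((t - 1) + t)² = ((-1 + t) + t)² = (-1 + 2*t)²)
k(m, f) = -35 + 5*(7 + m)/(-4 + f) (k(m, f) = -35 + 5*((m + 7)/(f - 4)) = -35 + 5*((7 + m)/(-4 + f)) = -35 + 5*(7 + m)/(-4 + f))
(Y(8, -2) + 25)*k(-2, y) = ((-1 + 2*(-2))² + 25)*(5*(35 - 2 - 7*5)/(-4 + 5)) = ((-1 - 4)² + 25)*(5*(35 - 2 - 35)/1) = ((-5)² + 25)*(5*1*(-2)) = (25 + 25)*(-10) = 50*(-10) = -500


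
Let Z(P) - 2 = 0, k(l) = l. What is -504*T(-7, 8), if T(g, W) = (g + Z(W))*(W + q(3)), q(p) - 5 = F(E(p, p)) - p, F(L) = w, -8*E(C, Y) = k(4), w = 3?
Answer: 32760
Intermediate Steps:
Z(P) = 2 (Z(P) = 2 + 0 = 2)
E(C, Y) = -1/2 (E(C, Y) = -1/8*4 = -1/2)
F(L) = 3
q(p) = 8 - p (q(p) = 5 + (3 - p) = 8 - p)
T(g, W) = (2 + g)*(5 + W) (T(g, W) = (g + 2)*(W + (8 - 1*3)) = (2 + g)*(W + (8 - 3)) = (2 + g)*(W + 5) = (2 + g)*(5 + W))
-504*T(-7, 8) = -504*(10 + 2*8 + 5*(-7) + 8*(-7)) = -504*(10 + 16 - 35 - 56) = -504*(-65) = 32760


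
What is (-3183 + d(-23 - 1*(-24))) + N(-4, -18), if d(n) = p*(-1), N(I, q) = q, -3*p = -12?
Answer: -3205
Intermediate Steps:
p = 4 (p = -⅓*(-12) = 4)
d(n) = -4 (d(n) = 4*(-1) = -4)
(-3183 + d(-23 - 1*(-24))) + N(-4, -18) = (-3183 - 4) - 18 = -3187 - 18 = -3205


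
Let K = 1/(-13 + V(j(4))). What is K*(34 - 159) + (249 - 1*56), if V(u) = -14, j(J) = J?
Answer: 5336/27 ≈ 197.63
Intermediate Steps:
K = -1/27 (K = 1/(-13 - 14) = 1/(-27) = -1/27 ≈ -0.037037)
K*(34 - 159) + (249 - 1*56) = -(34 - 159)/27 + (249 - 1*56) = -1/27*(-125) + (249 - 56) = 125/27 + 193 = 5336/27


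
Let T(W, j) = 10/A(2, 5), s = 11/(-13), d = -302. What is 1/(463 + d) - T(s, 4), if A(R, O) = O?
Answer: -321/161 ≈ -1.9938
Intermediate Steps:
s = -11/13 (s = 11*(-1/13) = -11/13 ≈ -0.84615)
T(W, j) = 2 (T(W, j) = 10/5 = 10*(⅕) = 2)
1/(463 + d) - T(s, 4) = 1/(463 - 302) - 1*2 = 1/161 - 2 = -321/161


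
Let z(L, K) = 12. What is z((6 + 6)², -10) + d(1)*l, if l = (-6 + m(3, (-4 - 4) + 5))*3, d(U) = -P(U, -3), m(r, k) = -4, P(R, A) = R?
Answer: 42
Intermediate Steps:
d(U) = -U
l = -30 (l = (-6 - 4)*3 = -10*3 = -30)
z((6 + 6)², -10) + d(1)*l = 12 - 1*1*(-30) = 12 - 1*(-30) = 12 + 30 = 42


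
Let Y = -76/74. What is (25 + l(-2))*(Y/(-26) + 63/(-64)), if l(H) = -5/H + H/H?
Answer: -1657959/61568 ≈ -26.929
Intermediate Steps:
Y = -38/37 (Y = -76*1/74 = -38/37 ≈ -1.0270)
l(H) = 1 - 5/H (l(H) = -5/H + 1 = 1 - 5/H)
(25 + l(-2))*(Y/(-26) + 63/(-64)) = (25 + (-5 - 2)/(-2))*(-38/37/(-26) + 63/(-64)) = (25 - ½*(-7))*(-38/37*(-1/26) + 63*(-1/64)) = (25 + 7/2)*(19/481 - 63/64) = (57/2)*(-29087/30784) = -1657959/61568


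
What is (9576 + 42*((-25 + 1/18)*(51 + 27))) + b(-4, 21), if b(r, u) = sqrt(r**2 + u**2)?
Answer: -72142 + sqrt(457) ≈ -72121.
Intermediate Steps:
(9576 + 42*((-25 + 1/18)*(51 + 27))) + b(-4, 21) = (9576 + 42*((-25 + 1/18)*(51 + 27))) + sqrt((-4)**2 + 21**2) = (9576 + 42*((-25 + 1/18)*78)) + sqrt(16 + 441) = (9576 + 42*(-449/18*78)) + sqrt(457) = (9576 + 42*(-5837/3)) + sqrt(457) = (9576 - 81718) + sqrt(457) = -72142 + sqrt(457)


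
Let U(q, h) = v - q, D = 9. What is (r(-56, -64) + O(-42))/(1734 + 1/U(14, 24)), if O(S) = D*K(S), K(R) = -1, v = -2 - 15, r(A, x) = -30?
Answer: -1209/53753 ≈ -0.022492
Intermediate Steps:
v = -17
U(q, h) = -17 - q
O(S) = -9 (O(S) = 9*(-1) = -9)
(r(-56, -64) + O(-42))/(1734 + 1/U(14, 24)) = (-30 - 9)/(1734 + 1/(-17 - 1*14)) = -39/(1734 + 1/(-17 - 14)) = -39/(1734 + 1/(-31)) = -39/(1734 - 1/31) = -39/53753/31 = -39*31/53753 = -1209/53753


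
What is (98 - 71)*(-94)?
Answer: -2538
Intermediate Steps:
(98 - 71)*(-94) = 27*(-94) = -2538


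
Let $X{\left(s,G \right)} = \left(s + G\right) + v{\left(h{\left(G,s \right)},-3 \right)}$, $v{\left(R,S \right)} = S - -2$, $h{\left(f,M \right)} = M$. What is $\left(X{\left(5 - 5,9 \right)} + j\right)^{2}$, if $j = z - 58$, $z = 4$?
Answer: $2116$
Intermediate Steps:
$v{\left(R,S \right)} = 2 + S$ ($v{\left(R,S \right)} = S + 2 = 2 + S$)
$X{\left(s,G \right)} = -1 + G + s$ ($X{\left(s,G \right)} = \left(s + G\right) + \left(2 - 3\right) = \left(G + s\right) - 1 = -1 + G + s$)
$j = -54$ ($j = 4 - 58 = -54$)
$\left(X{\left(5 - 5,9 \right)} + j\right)^{2} = \left(\left(-1 + 9 + \left(5 - 5\right)\right) - 54\right)^{2} = \left(\left(-1 + 9 + 0\right) - 54\right)^{2} = \left(8 - 54\right)^{2} = \left(-46\right)^{2} = 2116$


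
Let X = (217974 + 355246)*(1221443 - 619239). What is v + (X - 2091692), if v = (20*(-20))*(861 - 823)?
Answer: 345193269988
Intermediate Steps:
v = -15200 (v = -400*38 = -15200)
X = 345195376880 (X = 573220*602204 = 345195376880)
v + (X - 2091692) = -15200 + (345195376880 - 2091692) = -15200 + 345193285188 = 345193269988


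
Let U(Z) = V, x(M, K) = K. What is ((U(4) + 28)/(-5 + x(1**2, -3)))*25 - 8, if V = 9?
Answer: -989/8 ≈ -123.63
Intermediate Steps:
U(Z) = 9
((U(4) + 28)/(-5 + x(1**2, -3)))*25 - 8 = ((9 + 28)/(-5 - 3))*25 - 8 = (37/(-8))*25 - 8 = (37*(-1/8))*25 - 8 = -37/8*25 - 8 = -925/8 - 8 = -989/8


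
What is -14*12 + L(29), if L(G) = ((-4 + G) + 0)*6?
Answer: -18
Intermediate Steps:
L(G) = -24 + 6*G (L(G) = (-4 + G)*6 = -24 + 6*G)
-14*12 + L(29) = -14*12 + (-24 + 6*29) = -168 + (-24 + 174) = -168 + 150 = -18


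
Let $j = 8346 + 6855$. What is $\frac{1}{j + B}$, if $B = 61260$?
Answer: $\frac{1}{76461} \approx 1.3079 \cdot 10^{-5}$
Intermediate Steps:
$j = 15201$
$\frac{1}{j + B} = \frac{1}{15201 + 61260} = \frac{1}{76461}$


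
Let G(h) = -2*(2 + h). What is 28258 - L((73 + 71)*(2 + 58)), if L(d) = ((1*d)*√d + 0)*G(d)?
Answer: 28258 + 3584010240*√15 ≈ 1.3881e+10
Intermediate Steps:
G(h) = -4 - 2*h
L(d) = d^(3/2)*(-4 - 2*d) (L(d) = ((1*d)*√d + 0)*(-4 - 2*d) = (d*√d + 0)*(-4 - 2*d) = (d^(3/2) + 0)*(-4 - 2*d) = d^(3/2)*(-4 - 2*d))
28258 - L((73 + 71)*(2 + 58)) = 28258 - 2*((73 + 71)*(2 + 58))^(3/2)*(-2 - (73 + 71)*(2 + 58)) = 28258 - 2*(144*60)^(3/2)*(-2 - 144*60) = 28258 - 2*8640^(3/2)*(-2 - 1*8640) = 28258 - 2*207360*√15*(-2 - 8640) = 28258 - 2*207360*√15*(-8642) = 28258 - (-3584010240)*√15 = 28258 + 3584010240*√15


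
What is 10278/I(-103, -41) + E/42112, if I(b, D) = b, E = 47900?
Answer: -106973359/1084384 ≈ -98.649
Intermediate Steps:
10278/I(-103, -41) + E/42112 = 10278/(-103) + 47900/42112 = 10278*(-1/103) + 47900*(1/42112) = -10278/103 + 11975/10528 = -106973359/1084384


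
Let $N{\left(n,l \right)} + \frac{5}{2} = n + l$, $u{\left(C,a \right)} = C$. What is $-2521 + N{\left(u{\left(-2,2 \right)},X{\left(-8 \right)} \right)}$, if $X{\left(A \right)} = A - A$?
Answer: $- \frac{5051}{2} \approx -2525.5$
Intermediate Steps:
$X{\left(A \right)} = 0$
$N{\left(n,l \right)} = - \frac{5}{2} + l + n$ ($N{\left(n,l \right)} = - \frac{5}{2} + \left(n + l\right) = - \frac{5}{2} + \left(l + n\right) = - \frac{5}{2} + l + n$)
$-2521 + N{\left(u{\left(-2,2 \right)},X{\left(-8 \right)} \right)} = -2521 - \frac{9}{2} = - \frac{5051}{2}$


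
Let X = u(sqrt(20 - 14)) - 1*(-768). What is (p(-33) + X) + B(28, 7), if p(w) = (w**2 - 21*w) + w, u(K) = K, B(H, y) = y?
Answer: 2524 + sqrt(6) ≈ 2526.4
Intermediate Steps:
p(w) = w**2 - 20*w
X = 768 + sqrt(6) (X = sqrt(20 - 14) - 1*(-768) = sqrt(6) + 768 = 768 + sqrt(6) ≈ 770.45)
(p(-33) + X) + B(28, 7) = (-33*(-20 - 33) + (768 + sqrt(6))) + 7 = (-33*(-53) + (768 + sqrt(6))) + 7 = (1749 + (768 + sqrt(6))) + 7 = (2517 + sqrt(6)) + 7 = 2524 + sqrt(6)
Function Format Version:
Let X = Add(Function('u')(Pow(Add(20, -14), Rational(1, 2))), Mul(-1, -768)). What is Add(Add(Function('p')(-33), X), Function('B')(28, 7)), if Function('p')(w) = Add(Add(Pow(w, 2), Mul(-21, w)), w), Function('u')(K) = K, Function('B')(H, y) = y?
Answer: Add(2524, Pow(6, Rational(1, 2))) ≈ 2526.4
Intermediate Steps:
Function('p')(w) = Add(Pow(w, 2), Mul(-20, w))
X = Add(768, Pow(6, Rational(1, 2))) (X = Add(Pow(Add(20, -14), Rational(1, 2)), Mul(-1, -768)) = Add(Pow(6, Rational(1, 2)), 768) = Add(768, Pow(6, Rational(1, 2))) ≈ 770.45)
Add(Add(Function('p')(-33), X), Function('B')(28, 7)) = Add(Add(Mul(-33, Add(-20, -33)), Add(768, Pow(6, Rational(1, 2)))), 7) = Add(Add(Mul(-33, -53), Add(768, Pow(6, Rational(1, 2)))), 7) = Add(Add(1749, Add(768, Pow(6, Rational(1, 2)))), 7) = Add(Add(2517, Pow(6, Rational(1, 2))), 7) = Add(2524, Pow(6, Rational(1, 2)))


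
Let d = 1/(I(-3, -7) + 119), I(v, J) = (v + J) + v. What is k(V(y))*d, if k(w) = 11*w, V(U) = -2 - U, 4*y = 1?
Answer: -99/424 ≈ -0.23349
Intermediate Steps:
y = ¼ (y = (¼)*1 = ¼ ≈ 0.25000)
I(v, J) = J + 2*v (I(v, J) = (J + v) + v = J + 2*v)
d = 1/106 (d = 1/((-7 + 2*(-3)) + 119) = 1/((-7 - 6) + 119) = 1/(-13 + 119) = 1/106 ≈ 0.0094340)
k(V(y))*d = (11*(-2 - 1*¼))*(1/106) = (11*(-2 - ¼))*(1/106) = (11*(-9/4))*(1/106) = -99/4*1/106 = -99/424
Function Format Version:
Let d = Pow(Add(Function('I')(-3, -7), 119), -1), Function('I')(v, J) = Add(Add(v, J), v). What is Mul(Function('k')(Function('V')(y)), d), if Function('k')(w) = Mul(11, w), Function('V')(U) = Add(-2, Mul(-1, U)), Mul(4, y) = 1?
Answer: Rational(-99, 424) ≈ -0.23349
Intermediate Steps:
y = Rational(1, 4) (y = Mul(Rational(1, 4), 1) = Rational(1, 4) ≈ 0.25000)
Function('I')(v, J) = Add(J, Mul(2, v)) (Function('I')(v, J) = Add(Add(J, v), v) = Add(J, Mul(2, v)))
d = Rational(1, 106) (d = Pow(Add(Add(-7, Mul(2, -3)), 119), -1) = Pow(Add(Add(-7, -6), 119), -1) = Pow(Add(-13, 119), -1) = Pow(106, -1) = Rational(1, 106) ≈ 0.0094340)
Mul(Function('k')(Function('V')(y)), d) = Mul(Mul(11, Add(-2, Mul(-1, Rational(1, 4)))), Rational(1, 106)) = Mul(Mul(11, Add(-2, Rational(-1, 4))), Rational(1, 106)) = Mul(Mul(11, Rational(-9, 4)), Rational(1, 106)) = Mul(Rational(-99, 4), Rational(1, 106)) = Rational(-99, 424)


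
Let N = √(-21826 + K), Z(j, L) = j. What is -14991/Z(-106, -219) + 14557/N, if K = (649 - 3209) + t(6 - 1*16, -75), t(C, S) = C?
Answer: 14991/106 - 14557*I*√6099/12198 ≈ 141.42 - 93.199*I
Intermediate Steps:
K = -2570 (K = (649 - 3209) + (6 - 1*16) = -2560 + (6 - 16) = -2560 - 10 = -2570)
N = 2*I*√6099 (N = √(-21826 - 2570) = √(-24396) = 2*I*√6099 ≈ 156.19*I)
-14991/Z(-106, -219) + 14557/N = -14991/(-106) + 14557/((2*I*√6099)) = -14991*(-1/106) + 14557*(-I*√6099/12198) = 14991/106 - 14557*I*√6099/12198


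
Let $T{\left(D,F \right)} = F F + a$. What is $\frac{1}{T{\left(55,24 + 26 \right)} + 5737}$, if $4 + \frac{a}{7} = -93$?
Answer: $\frac{1}{7558} \approx 0.00013231$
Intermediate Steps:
$a = -679$ ($a = -28 + 7 \left(-93\right) = -28 - 651 = -679$)
$T{\left(D,F \right)} = -679 + F^{2}$ ($T{\left(D,F \right)} = F F - 679 = F^{2} - 679 = -679 + F^{2}$)
$\frac{1}{T{\left(55,24 + 26 \right)} + 5737} = \frac{1}{\left(-679 + \left(24 + 26\right)^{2}\right) + 5737} = \frac{1}{\left(-679 + 50^{2}\right) + 5737} = \frac{1}{\left(-679 + 2500\right) + 5737} = \frac{1}{1821 + 5737} = \frac{1}{7558}$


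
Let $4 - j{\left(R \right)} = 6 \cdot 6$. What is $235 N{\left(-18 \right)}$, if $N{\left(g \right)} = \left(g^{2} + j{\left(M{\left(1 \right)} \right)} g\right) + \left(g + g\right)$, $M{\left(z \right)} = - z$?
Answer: $203040$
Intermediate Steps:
$j{\left(R \right)} = -32$ ($j{\left(R \right)} = 4 - 6 \cdot 6 = 4 - 36 = -32$)
$N{\left(g \right)} = g^{2} - 30 g$ ($N{\left(g \right)} = \left(g^{2} - 32 g\right) + \left(g + g\right) = \left(g^{2} - 32 g\right) + 2 g = g^{2} - 30 g$)
$235 N{\left(-18 \right)} = 235 \left(- 18 \left(-30 - 18\right)\right) = 235 \left(\left(-18\right) \left(-48\right)\right) = 235 \cdot 864 = 203040$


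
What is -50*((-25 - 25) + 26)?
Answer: 1200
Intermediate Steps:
-50*((-25 - 25) + 26) = -50*(-50 + 26) = -50*(-24) = 1200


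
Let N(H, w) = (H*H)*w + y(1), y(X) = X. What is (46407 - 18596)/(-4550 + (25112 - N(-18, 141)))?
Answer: -3973/3589 ≈ -1.1070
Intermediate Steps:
N(H, w) = 1 + w*H² (N(H, w) = (H*H)*w + 1 = H²*w + 1 = w*H² + 1 = 1 + w*H²)
(46407 - 18596)/(-4550 + (25112 - N(-18, 141))) = (46407 - 18596)/(-4550 + (25112 - (1 + 141*(-18)²))) = 27811/(-4550 + (25112 - (1 + 141*324))) = 27811/(-4550 + (25112 - (1 + 45684))) = 27811/(-4550 + (25112 - 1*45685)) = 27811/(-4550 + (25112 - 45685)) = 27811/(-4550 - 20573) = 27811/(-25123) = 27811*(-1/25123) = -3973/3589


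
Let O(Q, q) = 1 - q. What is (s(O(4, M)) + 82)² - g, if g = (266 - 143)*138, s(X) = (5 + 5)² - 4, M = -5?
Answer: 14710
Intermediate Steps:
s(X) = 96 (s(X) = 10² - 4 = 100 - 4 = 96)
g = 16974 (g = 123*138 = 16974)
(s(O(4, M)) + 82)² - g = (96 + 82)² - 1*16974 = 178² - 16974 = 31684 - 16974 = 14710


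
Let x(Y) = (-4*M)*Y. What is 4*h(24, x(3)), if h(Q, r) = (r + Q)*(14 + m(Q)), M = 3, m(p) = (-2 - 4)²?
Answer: -2400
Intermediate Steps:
m(p) = 36 (m(p) = (-6)² = 36)
x(Y) = -12*Y (x(Y) = (-4*3)*Y = -12*Y)
h(Q, r) = 50*Q + 50*r (h(Q, r) = (r + Q)*(14 + 36) = (Q + r)*50 = 50*Q + 50*r)
4*h(24, x(3)) = 4*(50*24 + 50*(-12*3)) = 4*(1200 + 50*(-36)) = 4*(1200 - 1800) = 4*(-600) = -2400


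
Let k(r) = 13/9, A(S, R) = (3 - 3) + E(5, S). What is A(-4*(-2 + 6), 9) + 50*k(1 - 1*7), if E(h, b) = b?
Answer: 506/9 ≈ 56.222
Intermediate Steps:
A(S, R) = S (A(S, R) = (3 - 3) + S = 0 + S = S)
k(r) = 13/9 (k(r) = 13*(⅑) = 13/9)
A(-4*(-2 + 6), 9) + 50*k(1 - 1*7) = -4*(-2 + 6) + 50*(13/9) = -4*4 + 650/9 = -16 + 650/9 = 506/9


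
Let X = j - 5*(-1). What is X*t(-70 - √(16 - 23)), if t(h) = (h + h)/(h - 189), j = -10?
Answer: 10*(-√7 + 70*I)/(√7 - 259*I) ≈ -2.7035 - 0.074536*I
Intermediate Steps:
X = -5 (X = -10 - 5*(-1) = -10 - 1*(-5) = -10 + 5 = -5)
t(h) = 2*h/(-189 + h) (t(h) = (2*h)/(-189 + h) = 2*h/(-189 + h))
X*t(-70 - √(16 - 23)) = -10*(-70 - √(16 - 23))/(-189 + (-70 - √(16 - 23))) = -10*(-70 - √(-7))/(-189 + (-70 - √(-7))) = -10*(-70 - I*√7)/(-189 + (-70 - I*√7)) = -10*(-70 - I*√7)/(-259 - I*√7)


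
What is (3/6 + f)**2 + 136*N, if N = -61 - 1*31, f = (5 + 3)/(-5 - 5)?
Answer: -1251191/100 ≈ -12512.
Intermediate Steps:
f = -4/5 (f = 8/(-10) = 8*(-1/10) = -4/5 ≈ -0.80000)
N = -92 (N = -61 - 31 = -92)
(3/6 + f)**2 + 136*N = (3/6 - 4/5)**2 + 136*(-92) = (3*(1/6) - 4/5)**2 - 12512 = (1/2 - 4/5)**2 - 12512 = (-3/10)**2 - 12512 = 9/100 - 12512 = -1251191/100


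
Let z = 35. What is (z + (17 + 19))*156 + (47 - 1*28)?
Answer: 11095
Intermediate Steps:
(z + (17 + 19))*156 + (47 - 1*28) = (35 + (17 + 19))*156 + (47 - 1*28) = (35 + 36)*156 + (47 - 28) = 71*156 + 19 = 11076 + 19 = 11095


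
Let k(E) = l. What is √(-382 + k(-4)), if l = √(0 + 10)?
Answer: √(-382 + √10) ≈ 19.464*I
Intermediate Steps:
l = √10 ≈ 3.1623
k(E) = √10
√(-382 + k(-4)) = √(-382 + √10)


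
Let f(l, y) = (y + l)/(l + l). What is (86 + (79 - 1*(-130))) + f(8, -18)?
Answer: 2355/8 ≈ 294.38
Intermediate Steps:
f(l, y) = (l + y)/(2*l) (f(l, y) = (l + y)/((2*l)) = (l + y)*(1/(2*l)) = (l + y)/(2*l))
(86 + (79 - 1*(-130))) + f(8, -18) = (86 + (79 - 1*(-130))) + (½)*(8 - 18)/8 = (86 + (79 + 130)) + (½)*(⅛)*(-10) = (86 + 209) - 5/8 = 295 - 5/8 = 2355/8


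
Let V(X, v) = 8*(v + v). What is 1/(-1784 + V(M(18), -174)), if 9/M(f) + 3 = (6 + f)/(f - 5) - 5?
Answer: -1/4568 ≈ -0.00021891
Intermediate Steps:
M(f) = 9/(-8 + (6 + f)/(-5 + f)) (M(f) = 9/(-3 + ((6 + f)/(f - 5) - 5)) = 9/(-3 + ((6 + f)/(-5 + f) - 5)) = 9/(-3 + (-5 + (6 + f)/(-5 + f))) = 9/(-8 + (6 + f)/(-5 + f)))
V(X, v) = 16*v (V(X, v) = 8*(2*v) = 16*v)
1/(-1784 + V(M(18), -174)) = 1/(-1784 + 16*(-174)) = 1/(-1784 - 2784) = 1/(-4568) = -1/4568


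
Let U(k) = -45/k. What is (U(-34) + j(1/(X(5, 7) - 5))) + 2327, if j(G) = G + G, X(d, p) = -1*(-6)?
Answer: 79231/34 ≈ 2330.3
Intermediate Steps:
X(d, p) = 6
j(G) = 2*G
(U(-34) + j(1/(X(5, 7) - 5))) + 2327 = (-45/(-34) + 2/(6 - 5)) + 2327 = (-45*(-1/34) + 2/1) + 2327 = (45/34 + 2*1) + 2327 = (45/34 + 2) + 2327 = 113/34 + 2327 = 79231/34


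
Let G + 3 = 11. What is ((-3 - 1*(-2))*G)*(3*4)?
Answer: -96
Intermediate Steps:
G = 8 (G = -3 + 11 = 8)
((-3 - 1*(-2))*G)*(3*4) = ((-3 - 1*(-2))*8)*(3*4) = ((-3 + 2)*8)*12 = -1*8*12 = -8*12 = -96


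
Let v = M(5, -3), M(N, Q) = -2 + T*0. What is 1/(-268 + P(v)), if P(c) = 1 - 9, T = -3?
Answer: -1/276 ≈ -0.0036232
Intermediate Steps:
M(N, Q) = -2 (M(N, Q) = -2 - 3*0 = -2 + 0 = -2)
v = -2
P(c) = -8
1/(-268 + P(v)) = 1/(-268 - 8) = 1/(-276) = -1/276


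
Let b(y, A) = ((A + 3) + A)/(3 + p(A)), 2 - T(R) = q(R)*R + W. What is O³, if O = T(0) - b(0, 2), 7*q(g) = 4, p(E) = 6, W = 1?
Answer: 8/729 ≈ 0.010974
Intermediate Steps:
q(g) = 4/7 (q(g) = (⅐)*4 = 4/7)
T(R) = 1 - 4*R/7 (T(R) = 2 - (4*R/7 + 1) = 2 - (1 + 4*R/7) = 2 + (-1 - 4*R/7) = 1 - 4*R/7)
b(y, A) = ⅓ + 2*A/9 (b(y, A) = ((A + 3) + A)/(3 + 6) = ((3 + A) + A)/9 = (3 + 2*A)*(⅑) = ⅓ + 2*A/9)
O = 2/9 (O = (1 - 4/7*0) - (⅓ + (2/9)*2) = (1 + 0) - (⅓ + 4/9) = 1 - 1*7/9 = 1 - 7/9 = 2/9 ≈ 0.22222)
O³ = (2/9)³ = 8/729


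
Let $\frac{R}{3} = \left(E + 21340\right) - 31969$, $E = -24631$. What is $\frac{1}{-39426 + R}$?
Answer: $- \frac{1}{145206} \approx -6.8868 \cdot 10^{-6}$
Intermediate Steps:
$R = -105780$ ($R = 3 \left(\left(-24631 + 21340\right) - 31969\right) = 3 \left(-3291 - 31969\right) = 3 \left(-35260\right) = -105780$)
$\frac{1}{-39426 + R} = \frac{1}{-39426 - 105780} = \frac{1}{-145206} = - \frac{1}{145206}$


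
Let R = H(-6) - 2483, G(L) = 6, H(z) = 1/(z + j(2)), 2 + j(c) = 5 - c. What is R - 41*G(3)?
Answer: -13646/5 ≈ -2729.2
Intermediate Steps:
j(c) = 3 - c (j(c) = -2 + (5 - c) = 3 - c)
H(z) = 1/(1 + z) (H(z) = 1/(z + (3 - 1*2)) = 1/(z + (3 - 2)) = 1/(z + 1) = 1/(1 + z))
R = -12416/5 (R = 1/(1 - 6) - 2483 = 1/(-5) - 2483 = -⅕ - 2483 = -12416/5 ≈ -2483.2)
R - 41*G(3) = -12416/5 - 41*6 = -12416/5 - 246 = -13646/5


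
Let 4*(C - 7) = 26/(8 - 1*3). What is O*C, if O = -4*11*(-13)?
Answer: 23738/5 ≈ 4747.6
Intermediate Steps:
O = 572 (O = -44*(-13) = 572)
C = 83/10 (C = 7 + (26/(8 - 1*3))/4 = 7 + (26/(8 - 3))/4 = 7 + (26/5)/4 = 7 + (26*(1/5))/4 = 7 + (1/4)*(26/5) = 7 + 13/10 = 83/10 ≈ 8.3000)
O*C = 572*(83/10) = 23738/5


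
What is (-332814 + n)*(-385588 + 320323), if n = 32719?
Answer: 19585700175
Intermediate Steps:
(-332814 + n)*(-385588 + 320323) = (-332814 + 32719)*(-385588 + 320323) = -300095*(-65265) = 19585700175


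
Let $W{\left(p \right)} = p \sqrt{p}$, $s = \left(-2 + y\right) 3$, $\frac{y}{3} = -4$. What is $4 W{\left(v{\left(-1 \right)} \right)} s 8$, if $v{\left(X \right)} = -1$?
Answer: $1344 i \approx 1344.0 i$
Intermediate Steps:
$y = -12$ ($y = 3 \left(-4\right) = -12$)
$s = -42$ ($s = \left(-2 - 12\right) 3 = \left(-14\right) 3 = -42$)
$W{\left(p \right)} = p^{\frac{3}{2}}$
$4 W{\left(v{\left(-1 \right)} \right)} s 8 = 4 \left(-1\right)^{\frac{3}{2}} \left(-42\right) 8 = 4 \left(- i\right) \left(-42\right) 8 = - 4 i \left(-42\right) 8 = 168 i 8 = 1344 i$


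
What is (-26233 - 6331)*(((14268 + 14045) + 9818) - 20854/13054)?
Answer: -8104222544040/6527 ≈ -1.2416e+9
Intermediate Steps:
(-26233 - 6331)*(((14268 + 14045) + 9818) - 20854/13054) = -32564*((28313 + 9818) - 20854*1/13054) = -32564*(38131 - 10427/6527) = -32564*248870610/6527 = -8104222544040/6527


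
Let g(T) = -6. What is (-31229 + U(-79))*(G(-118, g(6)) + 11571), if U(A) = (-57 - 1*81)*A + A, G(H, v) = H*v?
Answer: -250565274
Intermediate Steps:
U(A) = -137*A (U(A) = (-57 - 81)*A + A = -138*A + A = -137*A)
(-31229 + U(-79))*(G(-118, g(6)) + 11571) = (-31229 - 137*(-79))*(-118*(-6) + 11571) = (-31229 + 10823)*(708 + 11571) = -20406*12279 = -250565274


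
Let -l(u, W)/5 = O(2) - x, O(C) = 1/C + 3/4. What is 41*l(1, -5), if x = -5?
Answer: -5125/4 ≈ -1281.3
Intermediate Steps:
O(C) = ¾ + 1/C (O(C) = 1/C + 3*(¼) = 1/C + ¾ = ¾ + 1/C)
l(u, W) = -125/4 (l(u, W) = -5*((¾ + 1/2) - 1*(-5)) = -5*((¾ + ½) + 5) = -5*(5/4 + 5) = -5*25/4 = -125/4)
41*l(1, -5) = 41*(-125/4) = -5125/4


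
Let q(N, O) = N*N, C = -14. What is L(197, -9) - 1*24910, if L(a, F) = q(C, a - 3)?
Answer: -24714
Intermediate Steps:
q(N, O) = N²
L(a, F) = 196 (L(a, F) = (-14)² = 196)
L(197, -9) - 1*24910 = 196 - 1*24910 = 196 - 24910 = -24714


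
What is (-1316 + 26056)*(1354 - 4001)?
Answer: -65486780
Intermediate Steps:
(-1316 + 26056)*(1354 - 4001) = 24740*(-2647) = -65486780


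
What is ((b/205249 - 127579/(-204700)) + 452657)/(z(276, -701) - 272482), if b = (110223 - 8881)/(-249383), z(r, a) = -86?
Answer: -4742808355936186642393/2855884274495769343200 ≈ -1.6607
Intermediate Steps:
b = -101342/249383 (b = 101342*(-1/249383) = -101342/249383 ≈ -0.40637)
((b/205249 - 127579/(-204700)) + 452657)/(z(276, -701) - 272482) = ((-101342/249383/205249 - 127579/(-204700)) + 452657)/(-86 - 272482) = ((-101342/249383*1/205249 - 127579*(-1/204700)) + 452657)/(-272568) = ((-101342/51185611367 + 127579/204700) + 452657)*(-1/272568) = (6530188367883093/10477694646824900 + 452657)*(-1/272568) = (4742808355936186642393/10477694646824900)*(-1/272568) = -4742808355936186642393/2855884274495769343200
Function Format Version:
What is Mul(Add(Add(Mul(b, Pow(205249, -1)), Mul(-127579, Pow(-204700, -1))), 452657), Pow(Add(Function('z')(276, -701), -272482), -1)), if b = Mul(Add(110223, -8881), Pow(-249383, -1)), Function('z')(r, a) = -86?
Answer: Rational(-4742808355936186642393, 2855884274495769343200) ≈ -1.6607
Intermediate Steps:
b = Rational(-101342, 249383) (b = Mul(101342, Rational(-1, 249383)) = Rational(-101342, 249383) ≈ -0.40637)
Mul(Add(Add(Mul(b, Pow(205249, -1)), Mul(-127579, Pow(-204700, -1))), 452657), Pow(Add(Function('z')(276, -701), -272482), -1)) = Mul(Add(Add(Mul(Rational(-101342, 249383), Pow(205249, -1)), Mul(-127579, Pow(-204700, -1))), 452657), Pow(Add(-86, -272482), -1)) = Mul(Add(Add(Mul(Rational(-101342, 249383), Rational(1, 205249)), Mul(-127579, Rational(-1, 204700))), 452657), Pow(-272568, -1)) = Mul(Add(Add(Rational(-101342, 51185611367), Rational(127579, 204700)), 452657), Rational(-1, 272568)) = Mul(Add(Rational(6530188367883093, 10477694646824900), 452657), Rational(-1, 272568)) = Mul(Rational(4742808355936186642393, 10477694646824900), Rational(-1, 272568)) = Rational(-4742808355936186642393, 2855884274495769343200)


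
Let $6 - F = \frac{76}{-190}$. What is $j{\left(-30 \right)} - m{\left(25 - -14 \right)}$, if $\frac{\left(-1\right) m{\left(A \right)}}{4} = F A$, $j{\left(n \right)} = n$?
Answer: $\frac{4842}{5} \approx 968.4$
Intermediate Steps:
$F = \frac{32}{5}$ ($F = 6 - \frac{76}{-190} = 6 - 76 \left(- \frac{1}{190}\right) = 6 - - \frac{2}{5} = 6 + \frac{2}{5} = \frac{32}{5} \approx 6.4$)
$m{\left(A \right)} = - \frac{128 A}{5}$ ($m{\left(A \right)} = - 4 \frac{32 A}{5} = - \frac{128 A}{5}$)
$j{\left(-30 \right)} - m{\left(25 - -14 \right)} = -30 - - \frac{128 \left(25 - -14\right)}{5} = -30 - - \frac{128 \left(25 + 14\right)}{5} = -30 - \left(- \frac{128}{5}\right) 39 = -30 - - \frac{4992}{5} = -30 + \frac{4992}{5} = \frac{4842}{5}$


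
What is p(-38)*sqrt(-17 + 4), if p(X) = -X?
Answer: 38*I*sqrt(13) ≈ 137.01*I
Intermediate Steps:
p(-38)*sqrt(-17 + 4) = (-1*(-38))*sqrt(-17 + 4) = 38*sqrt(-13) = 38*(I*sqrt(13)) = 38*I*sqrt(13)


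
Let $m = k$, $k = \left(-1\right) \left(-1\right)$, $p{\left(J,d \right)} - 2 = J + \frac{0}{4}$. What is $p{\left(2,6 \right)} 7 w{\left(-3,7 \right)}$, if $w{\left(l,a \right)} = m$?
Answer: $28$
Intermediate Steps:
$p{\left(J,d \right)} = 2 + J$ ($p{\left(J,d \right)} = 2 + \left(J + \frac{0}{4}\right) = 2 + \left(J + 0 \cdot \frac{1}{4}\right) = 2 + \left(J + 0\right) = 2 + J$)
$k = 1$
$m = 1$
$w{\left(l,a \right)} = 1$
$p{\left(2,6 \right)} 7 w{\left(-3,7 \right)} = \left(2 + 2\right) 7 \cdot 1 = 4 \cdot 7 \cdot 1 = 28 \cdot 1 = 28$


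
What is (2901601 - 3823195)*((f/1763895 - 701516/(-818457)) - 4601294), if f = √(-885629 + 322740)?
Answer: 1156895558820698716/272819 - 307198*I*√562889/587965 ≈ 4.2405e+12 - 391.99*I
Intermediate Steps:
f = I*√562889 (f = √(-562889) = I*√562889 ≈ 750.26*I)
(2901601 - 3823195)*((f/1763895 - 701516/(-818457)) - 4601294) = (2901601 - 3823195)*(((I*√562889)/1763895 - 701516/(-818457)) - 4601294) = -921594*(((I*√562889)*(1/1763895) - 701516*(-1/818457)) - 4601294) = -921594*((I*√562889/1763895 + 701516/818457) - 4601294) = -921594*((701516/818457 + I*√562889/1763895) - 4601294) = -921594*(-3765960581842/818457 + I*√562889/1763895) = 1156895558820698716/272819 - 307198*I*√562889/587965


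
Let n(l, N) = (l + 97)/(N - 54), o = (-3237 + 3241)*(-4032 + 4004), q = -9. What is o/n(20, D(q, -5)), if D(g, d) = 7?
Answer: 5264/117 ≈ 44.991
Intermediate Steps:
o = -112 (o = 4*(-28) = -112)
n(l, N) = (97 + l)/(-54 + N)
o/n(20, D(q, -5)) = -112*(-54 + 7)/(97 + 20) = -112/(117/(-47)) = -112/((-1/47*117)) = -112/(-117/47) = -112*(-47/117) = 5264/117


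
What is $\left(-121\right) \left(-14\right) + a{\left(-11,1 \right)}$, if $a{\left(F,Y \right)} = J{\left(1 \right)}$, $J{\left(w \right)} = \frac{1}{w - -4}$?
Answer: $\frac{8471}{5} \approx 1694.2$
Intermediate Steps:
$J{\left(w \right)} = \frac{1}{4 + w}$ ($J{\left(w \right)} = \frac{1}{w + 4} = \frac{1}{4 + w}$)
$a{\left(F,Y \right)} = \frac{1}{5}$ ($a{\left(F,Y \right)} = \frac{1}{4 + 1} = \frac{1}{5}$)
$\left(-121\right) \left(-14\right) + a{\left(-11,1 \right)} = \left(-121\right) \left(-14\right) + \frac{1}{5} = 1694 + \frac{1}{5} = \frac{8471}{5}$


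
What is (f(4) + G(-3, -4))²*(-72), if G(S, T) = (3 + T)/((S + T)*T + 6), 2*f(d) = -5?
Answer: -133128/289 ≈ -460.65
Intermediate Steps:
f(d) = -5/2 (f(d) = (½)*(-5) = -5/2)
G(S, T) = (3 + T)/(6 + T*(S + T)) (G(S, T) = (3 + T)/(T*(S + T) + 6) = (3 + T)/(6 + T*(S + T)))
(f(4) + G(-3, -4))²*(-72) = (-5/2 + (3 - 4)/(6 + (-4)² - 3*(-4)))²*(-72) = (-5/2 - 1/(6 + 16 + 12))²*(-72) = (-5/2 - 1/34)²*(-72) = (-43/17)²*(-72) = (1849/289)*(-72) = -133128/289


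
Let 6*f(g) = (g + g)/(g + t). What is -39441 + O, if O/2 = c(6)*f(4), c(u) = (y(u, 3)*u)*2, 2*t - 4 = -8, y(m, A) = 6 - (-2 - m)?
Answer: -39217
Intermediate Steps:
y(m, A) = 8 + m (y(m, A) = 6 + (2 + m) = 8 + m)
t = -2 (t = 2 + (½)*(-8) = 2 - 4 = -2)
c(u) = 2*u*(8 + u) (c(u) = ((8 + u)*u)*2 = (u*(8 + u))*2 = 2*u*(8 + u))
f(g) = g/(3*(-2 + g)) (f(g) = ((g + g)/(g - 2))/6 = ((2*g)/(-2 + g))/6 = (2*g/(-2 + g))/6 = g/(3*(-2 + g)))
O = 224 (O = 2*((2*6*(8 + 6))*((⅓)*4/(-2 + 4))) = 2*((2*6*14)*((⅓)*4/2)) = 2*(168*((⅓)*4*(½))) = 2*(168*(⅔)) = 2*112 = 224)
-39441 + O = -39441 + 224 = -39217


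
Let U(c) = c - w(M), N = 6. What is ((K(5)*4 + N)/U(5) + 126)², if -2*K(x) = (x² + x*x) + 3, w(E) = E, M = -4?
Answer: 1069156/81 ≈ 13199.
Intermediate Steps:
U(c) = 4 + c (U(c) = c - 1*(-4) = c + 4 = 4 + c)
K(x) = -3/2 - x² (K(x) = -((x² + x*x) + 3)/2 = -((x² + x²) + 3)/2 = -(2*x² + 3)/2 = -(3 + 2*x²)/2 = -3/2 - x²)
((K(5)*4 + N)/U(5) + 126)² = (((-3/2 - 1*5²)*4 + 6)/(4 + 5) + 126)² = (((-3/2 - 1*25)*4 + 6)/9 + 126)² = (((-3/2 - 25)*4 + 6)*(⅑) + 126)² = ((-53/2*4 + 6)*(⅑) + 126)² = ((-106 + 6)*(⅑) + 126)² = (-100*⅑ + 126)² = (-100/9 + 126)² = (1034/9)² = 1069156/81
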